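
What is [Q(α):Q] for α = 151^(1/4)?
[Q(α):Q] = 4

α is a root of x^4 - 151. By Eisenstein's criterion at the prime p = 151 (which divides the constant term 151 but p^2 = 22801 does not, since 151 is squarefree), x^4 - 151 is irreducible over Q. Hence [Q(α):Q] = 4.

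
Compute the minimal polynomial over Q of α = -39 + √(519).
m_α(x) = x^2 + 78x + 1002

From α + 39 = √(519), squaring gives (α + 39)^2 = 519, i.e. α^2 + 78α + 1521 = 519, so α^2 + 78α + 1002 = 0. The discriminant of x^2 + 78x + 1002 is (78)^2 - 4·(1002) = 6084 - 4008 = 2076, and 4·(519) is not a perfect square in Q since 519 is squarefree and ≠ 1. Hence x^2 + 78x + 1002 is irreducible over Q and is the minimal polynomial of α.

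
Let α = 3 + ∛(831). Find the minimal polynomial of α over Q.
m_α(x) = x^3 - 9x^2 + 27x - 858

Set β = α - 3 = ∛(831), so β^3 = 831. Then (α - 3)^3 - 831 = 0, i.e. α is a root of g(x) = (x - 3)^3 - 831 = x^3 - 9x^2 + 27x - 858. Since g(x) = h(x - 3) where h(x) = x^3 - 831, and h is irreducible over Q (because 831 is not a perfect cube, so h has no rational root, and a monic cubic with no rational root is irreducible), g is also irreducible (irreducibility is preserved under the substitution x → x - 3). Hence m_α(x) = x^3 - 9x^2 + 27x - 858.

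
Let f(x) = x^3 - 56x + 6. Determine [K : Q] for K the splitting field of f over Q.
[K : Q] = 6

By the rational root test, any rational root of the monic integer polynomial f(x) = x^3 - 56x + 6 must be an integer dividing the constant term 6, i.e. one of ±{1, 2, 3, 6}. Evaluating: f(1) = -49, f(-1) = 61, f(2) = -98, f(-2) = 110, f(3) = -135, f(-3) = 147, f(6) = -114, f(-6) = 126; none is 0, so f has no rational root and is therefore irreducible over Q (a cubic with no linear factor over a field is irreducible). For an irreducible cubic, the Galois group is A_3 or S_3 according as the discriminant disc(f) = -4a^3 - 27b^2 = -4·(-56)^3 - 27·(6)^2 = 701492 is or is not a square in Q. Here disc(f) = 701492 is not a perfect square in Q, so the Galois group of f over Q is not contained in A_3 and must be all of S_3. The splitting field has degree |S_3| = 6 over Q, so [K : Q] = 6.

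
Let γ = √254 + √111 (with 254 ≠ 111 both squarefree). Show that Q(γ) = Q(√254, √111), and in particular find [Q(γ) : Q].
[Q(γ) : Q] = 4 (equivalently, Q(γ) = Q(√254, √111))

Obviously Q(γ) ⊆ Q(√254, √111), and [Q(√254, √111):Q] = 4 (since 254, 111 are distinct squarefree integers > 1 with 28194 not a perfect square). To show equality we compute the minimal polynomial of γ. From γ = √254 + √111: γ^2 = 254 + 2√(28194) + 111 = 365 + 2√(28194), so γ^2 - 365 = 2√(28194); squaring, (γ^2 - 365)^2 = 4·28194, i.e. γ^4 - 730γ^2 + 133225 - 112776 = 0, i.e. γ^4 - 730γ^2 + 20449 = 0. So γ is a root of x^4 - 730x^2 + 20449. This polynomial is irreducible over Q: it has no rational root (each ±√254 ± √111 is irrational), and any factorization into two quadratics over Q would force √(28194) ∈ Q (pairing opposite roots) or √254, √111 ∈ Q (other pairings), all impossible. Hence [Q(γ):Q] = 4 = [Q(√254, √111):Q], so Q(γ) = Q(√254, √111).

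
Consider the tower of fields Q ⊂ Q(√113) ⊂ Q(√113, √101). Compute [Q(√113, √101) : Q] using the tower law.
[Q(√113, √101) : Q] = 4

[Q(√113):Q] = 2 (min poly x^2 - 113, irreducible since 113 is squarefree > 1). For the top step, suppose √101 ∈ Q(√113), say √101 = c + d√113 with c, d ∈ Q. Squaring: 101 = c^2 + 113d^2 + 2cd√113. Since √113 ∉ Q this forces 2cd = 0. If d = 0 then √101 = c ∈ Q, contradicting 101 squarefree > 1. If c = 0 then 101 = 113d^2, so 113·101 = (113d)^2 is a perfect square in Q — but 113·101 = 11413 is not a perfect square (since 113 and 101 are distinct squarefree integers). Contradiction. Hence √101 ∉ Q(√113), so x^2 - 101 stays irreducible over Q(√113) and [Q(√113, √101) : Q(√113)] = 2. By the tower law, [Q(√113, √101) : Q] = 2 · 2 = 4.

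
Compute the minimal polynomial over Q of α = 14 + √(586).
m_α(x) = x^2 - 28x - 390

From α - 14 = √(586), squaring gives (α - 14)^2 = 586, i.e. α^2 - 28α + 196 = 586, so α^2 - 28α - 390 = 0. The discriminant of x^2 - 28x - 390 is (-28)^2 - 4·(-390) = 784 + 1560 = 2344, and 4·(586) is not a perfect square in Q since 586 is squarefree and ≠ 1. Hence x^2 - 28x - 390 is irreducible over Q and is the minimal polynomial of α.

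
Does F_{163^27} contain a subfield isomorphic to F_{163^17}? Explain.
No: F_{163^17} is not a subfield of F_{163^27}

F_{p^m} embeds in F_{p^n} iff m | n. Here 17 ∤ 27 (since 27 = 1·17 + 10 with remainder 10 ≠ 0), so F_{163^17} is not a subfield of F_{163^27}. Equivalently: if it were, the tower law would give 17 = [F_{163^17}:F_163] dividing [F_{163^27}:F_163] = 27, contradiction.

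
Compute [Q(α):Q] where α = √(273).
[Q(α):Q] = 2

[Q(α):Q] equals the degree of the minimal polynomial of α. Here α^2 = 273 and x^2 - 273 is irreducible (d = 273 is squarefree, ≠ 1, hence not a square), so deg(m_α) = 2. Thus [Q(α):Q] = 2.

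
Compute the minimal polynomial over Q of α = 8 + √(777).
m_α(x) = x^2 - 16x - 713

From α - 8 = √(777), squaring gives (α - 8)^2 = 777, i.e. α^2 - 16α + 64 = 777, so α^2 - 16α - 713 = 0. The discriminant of x^2 - 16x - 713 is (-16)^2 - 4·(-713) = 256 + 2852 = 3108, and 4·(777) is not a perfect square in Q since 777 is squarefree and ≠ 1. Hence x^2 - 16x - 713 is irreducible over Q and is the minimal polynomial of α.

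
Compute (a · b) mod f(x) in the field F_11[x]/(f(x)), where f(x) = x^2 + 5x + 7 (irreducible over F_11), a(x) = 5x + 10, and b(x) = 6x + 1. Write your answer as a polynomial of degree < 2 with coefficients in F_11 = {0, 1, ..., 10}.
a · b ≡ 3x + 9 (mod f(x))

Multiply in F_11[x]: a(x)·b(x) = (5x + 10)·(6x + 1) = 8x^2 + 10x + 10. This has degree ≥ 2, so divide by f(x) over F_11: 8x^2 + 10x + 10 = (8)·(x^2 + 5x + 7) + (3x + 9). Hence a·b ≡ 3x + 9 (mod f). (F_11[x]/(f) is a field with 11^2 = 121 elements since f is irreducible of degree 2.)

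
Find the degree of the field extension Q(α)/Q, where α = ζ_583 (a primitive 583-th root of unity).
[Q(α):Q] = 520

The minimal polynomial of ζ_583 over Q is the 583-th cyclotomic polynomial Φ_583(x), which is irreducible over Q and has degree φ(583) = 520. Hence [Q(α):Q] = φ(583) = 520.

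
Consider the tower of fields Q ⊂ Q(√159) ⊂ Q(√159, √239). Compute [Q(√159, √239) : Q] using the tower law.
[Q(√159, √239) : Q] = 4

[Q(√159):Q] = 2 (min poly x^2 - 159, irreducible since 159 is squarefree > 1). For the top step, suppose √239 ∈ Q(√159), say √239 = c + d√159 with c, d ∈ Q. Squaring: 239 = c^2 + 159d^2 + 2cd√159. Since √159 ∉ Q this forces 2cd = 0. If d = 0 then √239 = c ∈ Q, contradicting 239 squarefree > 1. If c = 0 then 239 = 159d^2, so 159·239 = (159d)^2 is a perfect square in Q — but 159·239 = 38001 is not a perfect square (since 159 and 239 are distinct squarefree integers). Contradiction. Hence √239 ∉ Q(√159), so x^2 - 239 stays irreducible over Q(√159) and [Q(√159, √239) : Q(√159)] = 2. By the tower law, [Q(√159, √239) : Q] = 2 · 2 = 4.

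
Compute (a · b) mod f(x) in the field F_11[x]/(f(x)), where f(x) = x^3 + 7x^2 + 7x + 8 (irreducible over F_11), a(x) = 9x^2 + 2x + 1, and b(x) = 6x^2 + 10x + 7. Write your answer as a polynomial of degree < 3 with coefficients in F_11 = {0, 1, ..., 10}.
a · b ≡ 4x^2 + 6x + 4 (mod f(x))

Multiply in F_11[x]: a(x)·b(x) = (9x^2 + 2x + 1)·(6x^2 + 10x + 7) = 10x^4 + 3x^3 + x^2 + 2x + 7. This has degree ≥ 3, so divide by f(x) over F_11: 10x^4 + 3x^3 + x^2 + 2x + 7 = (10x + 10)·(x^3 + 7x^2 + 7x + 8) + (4x^2 + 6x + 4). Hence a·b ≡ 4x^2 + 6x + 4 (mod f). (F_11[x]/(f) is a field with 11^3 = 1331 elements since f is irreducible of degree 3.)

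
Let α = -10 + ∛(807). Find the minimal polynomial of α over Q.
m_α(x) = x^3 + 30x^2 + 300x + 193

Set β = α + 10 = ∛(807), so β^3 = 807. Then (α + 10)^3 - 807 = 0, i.e. α is a root of g(x) = (x + 10)^3 - 807 = x^3 + 30x^2 + 300x + 193. Since g(x) = h(x + 10) where h(x) = x^3 - 807, and h is irreducible over Q (because 807 is not a perfect cube, so h has no rational root, and a monic cubic with no rational root is irreducible), g is also irreducible (irreducibility is preserved under the substitution x → x + 10). Hence m_α(x) = x^3 + 30x^2 + 300x + 193.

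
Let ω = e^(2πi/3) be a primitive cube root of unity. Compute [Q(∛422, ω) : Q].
[Q(∛422, ω) : Q] = 6

[Q(∛422):Q] = 3 (min poly x^3 - 422, irreducible since 422 is not a perfect cube). [Q(ω):Q] = 2 (min poly x^2 + x + 1). Since Q(∛422) ⊂ R and ω ∉ R, we have ω ∉ Q(∛422), so x^2 + x + 1 remains irreducible over Q(∛422) and [Q(∛422, ω) : Q(∛422)] = 2. By the tower law, [Q(∛422, ω) : Q] = 3 · 2 = 6. (In fact Q(∛422, ω) is the splitting field of x^3 - 422 over Q.)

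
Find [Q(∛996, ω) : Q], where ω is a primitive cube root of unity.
[Q(∛996, ω) : Q] = 6

[Q(∛996):Q] = 3 (min poly x^3 - 996, irreducible since 996 is not a perfect cube). [Q(ω):Q] = 2 (min poly x^2 + x + 1). Since Q(∛996) ⊂ R and ω ∉ R, we have ω ∉ Q(∛996), so x^2 + x + 1 remains irreducible over Q(∛996) and [Q(∛996, ω) : Q(∛996)] = 2. By the tower law, [Q(∛996, ω) : Q] = 3 · 2 = 6. (In fact Q(∛996, ω) is the splitting field of x^3 - 996 over Q.)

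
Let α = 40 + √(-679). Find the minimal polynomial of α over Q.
m_α(x) = x^2 - 80x + 2279

From α - 40 = √(-679), squaring gives (α - 40)^2 = -679, i.e. α^2 - 80α + 1600 = -679, so α^2 - 80α + 2279 = 0. The discriminant of x^2 - 80x + 2279 is (-80)^2 - 4·(2279) = 6400 - 9116 = -2716, and 4·(-679) is not a perfect square in Q since -679 is squarefree and ≠ 1. Hence x^2 - 80x + 2279 is irreducible over Q and is the minimal polynomial of α.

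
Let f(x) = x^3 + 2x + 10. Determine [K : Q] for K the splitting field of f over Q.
[K : Q] = 6

By the rational root test, any rational root of the monic integer polynomial f(x) = x^3 + 2x + 10 must be an integer dividing the constant term 10, i.e. one of ±{1, 2, 5, 10}. Evaluating: f(1) = 13, f(-1) = 7, f(2) = 22, f(-2) = -2, f(5) = 145, f(-5) = -125, f(10) = 1030, f(-10) = -1010; none is 0, so f has no rational root and is therefore irreducible over Q (a cubic with no linear factor over a field is irreducible). For an irreducible cubic, the Galois group is A_3 or S_3 according as the discriminant disc(f) = -4a^3 - 27b^2 = -4·(2)^3 - 27·(10)^2 = -2732 is or is not a square in Q. Here disc(f) = -2732 is not a perfect square in Q, so the Galois group of f over Q is not contained in A_3 and must be all of S_3. The splitting field has degree |S_3| = 6 over Q, so [K : Q] = 6.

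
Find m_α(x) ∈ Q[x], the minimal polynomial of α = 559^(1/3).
m_α(x) = x^3 - 559

α satisfies α^3 = 559, so x^3 - 559 annihilates α. By the rational root test, a rational root p/q (in lowest terms) of x^3 - 559 would satisfy p^3 = 559 q^3, forcing q = 1 and p^3 = 559; but 559 is not a perfect cube, contradiction. A monic cubic over Q with no rational root is irreducible (any nontrivial factorization would include a linear factor). Hence x^3 - 559 is the minimal polynomial of α, and in particular [Q(α):Q] = 3.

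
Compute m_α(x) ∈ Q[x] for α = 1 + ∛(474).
m_α(x) = x^3 - 3x^2 + 3x - 475

Set β = α - 1 = ∛(474), so β^3 = 474. Then (α - 1)^3 - 474 = 0, i.e. α is a root of g(x) = (x - 1)^3 - 474 = x^3 - 3x^2 + 3x - 475. Since g(x) = h(x - 1) where h(x) = x^3 - 474, and h is irreducible over Q (because 474 is not a perfect cube, so h has no rational root, and a monic cubic with no rational root is irreducible), g is also irreducible (irreducibility is preserved under the substitution x → x - 1). Hence m_α(x) = x^3 - 3x^2 + 3x - 475.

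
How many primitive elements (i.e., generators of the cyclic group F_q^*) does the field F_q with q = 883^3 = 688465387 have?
There are φ(688465386) = 196703640 primitive elements

F_q^* is cyclic of order q - 1 = 688465386. A cyclic group of order m has exactly φ(m) generators. Here m = 688465386 = 2 · 3^3 · 7^2 · 260191, so the number of primitive elements is φ(688465386) = 196703640.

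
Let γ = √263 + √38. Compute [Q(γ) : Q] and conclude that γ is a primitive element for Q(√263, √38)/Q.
[Q(γ) : Q] = 4 (equivalently, Q(γ) = Q(√263, √38))

Obviously Q(γ) ⊆ Q(√263, √38), and [Q(√263, √38):Q] = 4 (since 263, 38 are distinct squarefree integers > 1 with 9994 not a perfect square). To show equality we compute the minimal polynomial of γ. From γ = √263 + √38: γ^2 = 263 + 2√(9994) + 38 = 301 + 2√(9994), so γ^2 - 301 = 2√(9994); squaring, (γ^2 - 301)^2 = 4·9994, i.e. γ^4 - 602γ^2 + 90601 - 39976 = 0, i.e. γ^4 - 602γ^2 + 50625 = 0. So γ is a root of x^4 - 602x^2 + 50625. This polynomial is irreducible over Q: it has no rational root (each ±√263 ± √38 is irrational), and any factorization into two quadratics over Q would force √(9994) ∈ Q (pairing opposite roots) or √263, √38 ∈ Q (other pairings), all impossible. Hence [Q(γ):Q] = 4 = [Q(√263, √38):Q], so Q(γ) = Q(√263, √38).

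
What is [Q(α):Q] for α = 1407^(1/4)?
[Q(α):Q] = 4

α is a root of x^4 - 1407. By Eisenstein's criterion at the prime p = 3 (which divides the constant term 1407 but p^2 = 9 does not, since 1407 is squarefree), x^4 - 1407 is irreducible over Q. Hence [Q(α):Q] = 4.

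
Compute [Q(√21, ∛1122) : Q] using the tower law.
[Q(√21, ∛1122) : Q] = 6

Let L = Q(√21, ∛1122). Since Q(√21) ⊂ L and [Q(√21):Q] = 2, the tower law gives 2 | [L:Q]. Likewise Q(∛1122) ⊂ L with [Q(∛1122):Q] = 3 (because 1122 is not a perfect cube), so 3 | [L:Q]. As gcd(2,3) = 1, [L:Q] is divisible by 6. Conversely L is generated over Q by √21 and ∛1122, so [L:Q] ≤ 2·3 = 6. Therefore [Q(√21, ∛1122) : Q] = 6.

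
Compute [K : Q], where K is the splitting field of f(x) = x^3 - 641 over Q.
[K : Q] = 6

The roots of x^3 - 641 are ∛641, ω∛641, ω^2∛641 where ω = e^(2πi/3) is a primitive cube root of unity, so K = Q(∛641, ω). Now [Q(∛641):Q] = 3 (since 641 is not a perfect cube, x^3 - 641 is irreducible) and [Q(ω):Q] = 2. Both 2 and 3 divide [K:Q], and [K:Q] ≤ 3·2 = 6, so [K:Q] = 6. (Equivalently: Q(∛641) ⊂ R but ω ∉ R, so [K : Q(∛641)] = 2.)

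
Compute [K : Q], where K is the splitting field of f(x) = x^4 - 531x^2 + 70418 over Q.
[K : Q] = 4

Solving the quadratic in x^2: x^2 = (531 ± √(531^2 - 4·70418))/2 = (531 ± √289)/2 = (531 ± 17)/2, giving x^2 = 274 or x^2 = 257. So f(x) = (x^2 - 274)(x^2 - 257) and the roots of f are ±√274, ±√257. Hence the splitting field is K = Q(√274, √257). Since 274 and 257 are distinct squarefree integers > 1, their product 70418 is not a perfect square, so √257 ∉ Q(√274). By the tower law [K:Q] = [Q(√274,√257):Q(√274)] · [Q(√274):Q] = 2 · 2 = 4.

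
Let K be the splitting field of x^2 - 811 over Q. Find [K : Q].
[K : Q] = 2

f(x) = x^2 - 811 factors as (x - √811)(x + √811). The splitting field is K = Q(√811). Since 811 is squarefree and > 1, it is not a perfect square, so x^2 - 811 is irreducible over Q and [Q(√811) : Q] = 2. Hence [K : Q] = 2.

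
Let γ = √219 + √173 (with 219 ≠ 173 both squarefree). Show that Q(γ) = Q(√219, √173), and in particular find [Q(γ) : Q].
[Q(γ) : Q] = 4 (equivalently, Q(γ) = Q(√219, √173))

Obviously Q(γ) ⊆ Q(√219, √173), and [Q(√219, √173):Q] = 4 (since 219, 173 are distinct squarefree integers > 1 with 37887 not a perfect square). To show equality we compute the minimal polynomial of γ. From γ = √219 + √173: γ^2 = 219 + 2√(37887) + 173 = 392 + 2√(37887), so γ^2 - 392 = 2√(37887); squaring, (γ^2 - 392)^2 = 4·37887, i.e. γ^4 - 784γ^2 + 153664 - 151548 = 0, i.e. γ^4 - 784γ^2 + 2116 = 0. So γ is a root of x^4 - 784x^2 + 2116. This polynomial is irreducible over Q: it has no rational root (each ±√219 ± √173 is irrational), and any factorization into two quadratics over Q would force √(37887) ∈ Q (pairing opposite roots) or √219, √173 ∈ Q (other pairings), all impossible. Hence [Q(γ):Q] = 4 = [Q(√219, √173):Q], so Q(γ) = Q(√219, √173).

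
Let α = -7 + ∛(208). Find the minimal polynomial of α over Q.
m_α(x) = x^3 + 21x^2 + 147x + 135

Set β = α + 7 = ∛(208), so β^3 = 208. Then (α + 7)^3 - 208 = 0, i.e. α is a root of g(x) = (x + 7)^3 - 208 = x^3 + 21x^2 + 147x + 135. Since g(x) = h(x + 7) where h(x) = x^3 - 208, and h is irreducible over Q (because 208 is not a perfect cube, so h has no rational root, and a monic cubic with no rational root is irreducible), g is also irreducible (irreducibility is preserved under the substitution x → x + 7). Hence m_α(x) = x^3 + 21x^2 + 147x + 135.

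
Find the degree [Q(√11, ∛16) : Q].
[Q(√11, ∛16) : Q] = 6

Let L = Q(√11, ∛16). Since Q(√11) ⊂ L and [Q(√11):Q] = 2, the tower law gives 2 | [L:Q]. Likewise Q(∛16) ⊂ L with [Q(∛16):Q] = 3 (because 16 is not a perfect cube), so 3 | [L:Q]. As gcd(2,3) = 1, [L:Q] is divisible by 6. Conversely L is generated over Q by √11 and ∛16, so [L:Q] ≤ 2·3 = 6. Therefore [Q(√11, ∛16) : Q] = 6.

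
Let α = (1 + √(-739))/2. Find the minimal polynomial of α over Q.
m_α(x) = x^2 - x + 185

From 2α - 1 = √(-739), squaring gives (2α - 1)^2 = -739, i.e. 4α^2 - 4α + 1 = -739, so α^2 - α + (1 + 739)/4 = 0. Since -739 ≡ 1 (mod 4), (1 + 739)/4 = 185 ∈ Z. The polynomial x^2 - x + 185 has discriminant 1 - 4·(185) = -739, which is not a perfect square in Q (d = -739 is squarefree and ≠ 1), so x^2 - x + 185 is irreducible over Q. It is the minimal polynomial of α.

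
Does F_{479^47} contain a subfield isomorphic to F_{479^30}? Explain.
No: F_{479^30} is not a subfield of F_{479^47}

F_{p^m} embeds in F_{p^n} iff m | n. Here 30 ∤ 47 (since 47 = 1·30 + 17 with remainder 17 ≠ 0), so F_{479^30} is not a subfield of F_{479^47}. Equivalently: if it were, the tower law would give 30 = [F_{479^30}:F_479] dividing [F_{479^47}:F_479] = 47, contradiction.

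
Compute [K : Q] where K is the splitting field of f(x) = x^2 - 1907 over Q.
[K : Q] = 2

f(x) = x^2 - 1907 factors as (x - √1907)(x + √1907). The splitting field is K = Q(√1907). Since 1907 is squarefree and > 1, it is not a perfect square, so x^2 - 1907 is irreducible over Q and [Q(√1907) : Q] = 2. Hence [K : Q] = 2.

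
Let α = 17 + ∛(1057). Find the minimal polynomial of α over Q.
m_α(x) = x^3 - 51x^2 + 867x - 5970

Set β = α - 17 = ∛(1057), so β^3 = 1057. Then (α - 17)^3 - 1057 = 0, i.e. α is a root of g(x) = (x - 17)^3 - 1057 = x^3 - 51x^2 + 867x - 5970. Since g(x) = h(x - 17) where h(x) = x^3 - 1057, and h is irreducible over Q (because 1057 is not a perfect cube, so h has no rational root, and a monic cubic with no rational root is irreducible), g is also irreducible (irreducibility is preserved under the substitution x → x - 17). Hence m_α(x) = x^3 - 51x^2 + 867x - 5970.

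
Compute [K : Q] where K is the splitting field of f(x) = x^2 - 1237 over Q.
[K : Q] = 2

f(x) = x^2 - 1237 factors as (x - √1237)(x + √1237). The splitting field is K = Q(√1237). Since 1237 is squarefree and > 1, it is not a perfect square, so x^2 - 1237 is irreducible over Q and [Q(√1237) : Q] = 2. Hence [K : Q] = 2.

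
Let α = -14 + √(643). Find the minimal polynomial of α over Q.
m_α(x) = x^2 + 28x - 447

From α + 14 = √(643), squaring gives (α + 14)^2 = 643, i.e. α^2 + 28α + 196 = 643, so α^2 + 28α - 447 = 0. The discriminant of x^2 + 28x - 447 is (28)^2 - 4·(-447) = 784 + 1788 = 2572, and 4·(643) is not a perfect square in Q since 643 is squarefree and ≠ 1. Hence x^2 + 28x - 447 is irreducible over Q and is the minimal polynomial of α.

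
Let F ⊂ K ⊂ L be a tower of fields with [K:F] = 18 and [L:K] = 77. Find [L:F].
[L:F] = 1386

The tower law says that for any tower of field extensions F ⊂ K ⊂ L with finite degrees, [L:F] = [L:K] · [K:F]. Here this gives [L:F] = 77 · 18 = 1386.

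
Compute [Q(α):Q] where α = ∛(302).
[Q(α):Q] = 3

The minimal polynomial of α is x^3 - 302, irreducible over Q since 302 is not a perfect cube (so x^3 - 302 has no rational root). Hence [Q(α):Q] = deg(m_α) = 3.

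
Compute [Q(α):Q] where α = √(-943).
[Q(α):Q] = 2

[Q(α):Q] equals the degree of the minimal polynomial of α. Here α^2 = -943 and x^2 + 943 is irreducible (d = -943 is squarefree, ≠ 1, hence not a square), so deg(m_α) = 2. Thus [Q(α):Q] = 2.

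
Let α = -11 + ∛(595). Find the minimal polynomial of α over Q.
m_α(x) = x^3 + 33x^2 + 363x + 736

Set β = α + 11 = ∛(595), so β^3 = 595. Then (α + 11)^3 - 595 = 0, i.e. α is a root of g(x) = (x + 11)^3 - 595 = x^3 + 33x^2 + 363x + 736. Since g(x) = h(x + 11) where h(x) = x^3 - 595, and h is irreducible over Q (because 595 is not a perfect cube, so h has no rational root, and a monic cubic with no rational root is irreducible), g is also irreducible (irreducibility is preserved under the substitution x → x + 11). Hence m_α(x) = x^3 + 33x^2 + 363x + 736.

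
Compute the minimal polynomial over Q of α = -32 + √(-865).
m_α(x) = x^2 + 64x + 1889

From α + 32 = √(-865), squaring gives (α + 32)^2 = -865, i.e. α^2 + 64α + 1024 = -865, so α^2 + 64α + 1889 = 0. The discriminant of x^2 + 64x + 1889 is (64)^2 - 4·(1889) = 4096 - 7556 = -3460, and 4·(-865) is not a perfect square in Q since -865 is squarefree and ≠ 1. Hence x^2 + 64x + 1889 is irreducible over Q and is the minimal polynomial of α.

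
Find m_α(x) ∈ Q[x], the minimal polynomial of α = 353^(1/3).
m_α(x) = x^3 - 353

α satisfies α^3 = 353, so x^3 - 353 annihilates α. By the rational root test, a rational root p/q (in lowest terms) of x^3 - 353 would satisfy p^3 = 353 q^3, forcing q = 1 and p^3 = 353; but 353 is not a perfect cube, contradiction. A monic cubic over Q with no rational root is irreducible (any nontrivial factorization would include a linear factor). Hence x^3 - 353 is the minimal polynomial of α, and in particular [Q(α):Q] = 3.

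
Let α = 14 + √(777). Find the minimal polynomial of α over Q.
m_α(x) = x^2 - 28x - 581

From α - 14 = √(777), squaring gives (α - 14)^2 = 777, i.e. α^2 - 28α + 196 = 777, so α^2 - 28α - 581 = 0. The discriminant of x^2 - 28x - 581 is (-28)^2 - 4·(-581) = 784 + 2324 = 3108, and 4·(777) is not a perfect square in Q since 777 is squarefree and ≠ 1. Hence x^2 - 28x - 581 is irreducible over Q and is the minimal polynomial of α.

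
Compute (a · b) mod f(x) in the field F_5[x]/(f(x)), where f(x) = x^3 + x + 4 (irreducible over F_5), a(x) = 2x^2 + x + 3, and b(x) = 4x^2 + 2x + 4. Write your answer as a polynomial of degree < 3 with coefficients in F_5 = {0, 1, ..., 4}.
a · b ≡ 4x^2 (mod f(x))

Multiply in F_5[x]: a(x)·b(x) = (2x^2 + x + 3)·(4x^2 + 2x + 4) = 3x^4 + 3x^3 + 2x^2 + 2. This has degree ≥ 3, so divide by f(x) over F_5: 3x^4 + 3x^3 + 2x^2 + 2 = (3x + 3)·(x^3 + x + 4) + (4x^2). Hence a·b ≡ 4x^2 (mod f). (F_5[x]/(f) is a field with 5^3 = 125 elements since f is irreducible of degree 3.)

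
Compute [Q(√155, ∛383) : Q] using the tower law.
[Q(√155, ∛383) : Q] = 6

Let L = Q(√155, ∛383). Since Q(√155) ⊂ L and [Q(√155):Q] = 2, the tower law gives 2 | [L:Q]. Likewise Q(∛383) ⊂ L with [Q(∛383):Q] = 3 (because 383 is not a perfect cube), so 3 | [L:Q]. As gcd(2,3) = 1, [L:Q] is divisible by 6. Conversely L is generated over Q by √155 and ∛383, so [L:Q] ≤ 2·3 = 6. Therefore [Q(√155, ∛383) : Q] = 6.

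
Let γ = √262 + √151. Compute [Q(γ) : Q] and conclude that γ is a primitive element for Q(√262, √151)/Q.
[Q(γ) : Q] = 4 (equivalently, Q(γ) = Q(√262, √151))

Obviously Q(γ) ⊆ Q(√262, √151), and [Q(√262, √151):Q] = 4 (since 262, 151 are distinct squarefree integers > 1 with 39562 not a perfect square). To show equality we compute the minimal polynomial of γ. From γ = √262 + √151: γ^2 = 262 + 2√(39562) + 151 = 413 + 2√(39562), so γ^2 - 413 = 2√(39562); squaring, (γ^2 - 413)^2 = 4·39562, i.e. γ^4 - 826γ^2 + 170569 - 158248 = 0, i.e. γ^4 - 826γ^2 + 12321 = 0. So γ is a root of x^4 - 826x^2 + 12321. This polynomial is irreducible over Q: it has no rational root (each ±√262 ± √151 is irrational), and any factorization into two quadratics over Q would force √(39562) ∈ Q (pairing opposite roots) or √262, √151 ∈ Q (other pairings), all impossible. Hence [Q(γ):Q] = 4 = [Q(√262, √151):Q], so Q(γ) = Q(√262, √151).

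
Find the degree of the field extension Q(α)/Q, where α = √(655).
[Q(α):Q] = 2

[Q(α):Q] equals the degree of the minimal polynomial of α. Here α^2 = 655 and x^2 - 655 is irreducible (d = 655 is squarefree, ≠ 1, hence not a square), so deg(m_α) = 2. Thus [Q(α):Q] = 2.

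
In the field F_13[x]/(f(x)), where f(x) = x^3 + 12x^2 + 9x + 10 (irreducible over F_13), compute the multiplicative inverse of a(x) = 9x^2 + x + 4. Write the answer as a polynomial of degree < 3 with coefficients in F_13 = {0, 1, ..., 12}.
a(x)^(-1) ≡ x^2 + 7x + 4 (mod f(x))

Since f is irreducible over F_13, F_13[x]/(f) is a field and a(x) ≠ 0 has an inverse. Apply the extended Euclidean algorithm to f(x) and a(x) in F_13[x]: f(x) = (3x + 1)·a(x) + (9x + 6);  a(x) = (x + 11)·(9x + 6) + (3). The last nonzero remainder is the constant 3 = gcd(f, a) in F_13. Back-substituting through the division chain expresses 3 = s(x)·a(x) + t(x)·f(x) with s(x) ≡ 3x^2 + 8x + 12 (mod f), so (3x^2 + 8x + 12)·a(x) ≡ 3 (mod f). Multiplying by 3^(-1) ≡ 9 in F_13 gives a(x)^(-1) ≡ 9·(3x^2 + 8x + 12) ≡ x^2 + 7x + 4 (mod f). Check: (9x^2 + x + 4)·(x^2 + 7x + 4) = 9x^4 + 12x^3 + 8x^2 + 6x + 3 ≡ 1 (mod x^3 + 12x^2 + 9x + 10).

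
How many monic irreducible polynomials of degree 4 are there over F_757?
There are 82096145838 monic irreducible polynomials of degree 4 over F_757

Each element of F_{757^4} that lies in no proper subfield is a root of exactly one monic irreducible of degree 4 over F_757, and each such polynomial has 4 distinct roots in F_{757^4}. By Möbius inversion the count is N_757(4) = (1/4) Σ_{d|4} μ(4/d) · 757^d = (1/4)(μ(4)·757^1 + μ(2)·757^2 + μ(1)·757^4) = 328384583352/4 = 82096145838.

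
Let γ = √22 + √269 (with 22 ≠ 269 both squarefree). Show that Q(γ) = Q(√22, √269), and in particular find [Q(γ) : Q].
[Q(γ) : Q] = 4 (equivalently, Q(γ) = Q(√22, √269))

Obviously Q(γ) ⊆ Q(√22, √269), and [Q(√22, √269):Q] = 4 (since 22, 269 are distinct squarefree integers > 1 with 5918 not a perfect square). To show equality we compute the minimal polynomial of γ. From γ = √22 + √269: γ^2 = 22 + 2√(5918) + 269 = 291 + 2√(5918), so γ^2 - 291 = 2√(5918); squaring, (γ^2 - 291)^2 = 4·5918, i.e. γ^4 - 582γ^2 + 84681 - 23672 = 0, i.e. γ^4 - 582γ^2 + 61009 = 0. So γ is a root of x^4 - 582x^2 + 61009. This polynomial is irreducible over Q: it has no rational root (each ±√22 ± √269 is irrational), and any factorization into two quadratics over Q would force √(5918) ∈ Q (pairing opposite roots) or √22, √269 ∈ Q (other pairings), all impossible. Hence [Q(γ):Q] = 4 = [Q(√22, √269):Q], so Q(γ) = Q(√22, √269).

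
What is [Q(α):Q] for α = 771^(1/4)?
[Q(α):Q] = 4

α is a root of x^4 - 771. By Eisenstein's criterion at the prime p = 3 (which divides the constant term 771 but p^2 = 9 does not, since 771 is squarefree), x^4 - 771 is irreducible over Q. Hence [Q(α):Q] = 4.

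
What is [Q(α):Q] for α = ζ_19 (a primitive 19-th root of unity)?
[Q(α):Q] = 18

The minimal polynomial of ζ_19 over Q is the 19-th cyclotomic polynomial Φ_19(x), which is irreducible over Q and has degree φ(19) = 18. Hence [Q(α):Q] = φ(19) = 18.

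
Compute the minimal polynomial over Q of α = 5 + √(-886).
m_α(x) = x^2 - 10x + 911

From α - 5 = √(-886), squaring gives (α - 5)^2 = -886, i.e. α^2 - 10α + 25 = -886, so α^2 - 10α + 911 = 0. The discriminant of x^2 - 10x + 911 is (-10)^2 - 4·(911) = 100 - 3644 = -3544, and 4·(-886) is not a perfect square in Q since -886 is squarefree and ≠ 1. Hence x^2 - 10x + 911 is irreducible over Q and is the minimal polynomial of α.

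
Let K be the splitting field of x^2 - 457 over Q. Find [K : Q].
[K : Q] = 2

f(x) = x^2 - 457 factors as (x - √457)(x + √457). The splitting field is K = Q(√457). Since 457 is squarefree and > 1, it is not a perfect square, so x^2 - 457 is irreducible over Q and [Q(√457) : Q] = 2. Hence [K : Q] = 2.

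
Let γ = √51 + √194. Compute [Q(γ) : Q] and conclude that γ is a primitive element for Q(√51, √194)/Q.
[Q(γ) : Q] = 4 (equivalently, Q(γ) = Q(√51, √194))

Obviously Q(γ) ⊆ Q(√51, √194), and [Q(√51, √194):Q] = 4 (since 51, 194 are distinct squarefree integers > 1 with 9894 not a perfect square). To show equality we compute the minimal polynomial of γ. From γ = √51 + √194: γ^2 = 51 + 2√(9894) + 194 = 245 + 2√(9894), so γ^2 - 245 = 2√(9894); squaring, (γ^2 - 245)^2 = 4·9894, i.e. γ^4 - 490γ^2 + 60025 - 39576 = 0, i.e. γ^4 - 490γ^2 + 20449 = 0. So γ is a root of x^4 - 490x^2 + 20449. This polynomial is irreducible over Q: it has no rational root (each ±√51 ± √194 is irrational), and any factorization into two quadratics over Q would force √(9894) ∈ Q (pairing opposite roots) or √51, √194 ∈ Q (other pairings), all impossible. Hence [Q(γ):Q] = 4 = [Q(√51, √194):Q], so Q(γ) = Q(√51, √194).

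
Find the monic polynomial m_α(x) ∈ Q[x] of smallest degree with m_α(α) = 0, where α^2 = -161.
m_α(x) = x^2 + 161

α satisfies α^2 + 161 = 0, so x^2 + 161 annihilates α. Since d = -161 is squarefree and ≠ 1, it is not a perfect square in Q, so x^2 + 161 has no rational root and is therefore irreducible over Q (a degree-2 polynomial over a field is irreducible iff it has no root). Hence m_α(x) = x^2 + 161.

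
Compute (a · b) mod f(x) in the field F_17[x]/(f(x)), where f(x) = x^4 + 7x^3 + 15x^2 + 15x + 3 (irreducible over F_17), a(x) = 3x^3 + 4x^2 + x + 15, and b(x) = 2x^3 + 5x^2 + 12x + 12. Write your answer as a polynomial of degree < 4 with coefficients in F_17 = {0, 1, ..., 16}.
a · b ≡ 15x^3 + 9x^2 + 9x + 13 (mod f(x))

Multiply in F_17[x]: a(x)·b(x) = (3x^3 + 4x^2 + x + 15)·(2x^3 + 5x^2 + 12x + 12) = 6x^6 + 6x^5 + 7x^4 + 16x^2 + 5x + 10. This has degree ≥ 4, so divide by f(x) over F_17: 6x^6 + 6x^5 + 7x^4 + 16x^2 + 5x + 10 = (6x^2 + 15x + 16)·(x^4 + 7x^3 + 15x^2 + 15x + 3) + (15x^3 + 9x^2 + 9x + 13). Hence a·b ≡ 15x^3 + 9x^2 + 9x + 13 (mod f). (F_17[x]/(f) is a field with 17^4 = 83521 elements since f is irreducible of degree 4.)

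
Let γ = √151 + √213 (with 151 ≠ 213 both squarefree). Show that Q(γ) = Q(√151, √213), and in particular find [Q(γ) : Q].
[Q(γ) : Q] = 4 (equivalently, Q(γ) = Q(√151, √213))

Obviously Q(γ) ⊆ Q(√151, √213), and [Q(√151, √213):Q] = 4 (since 151, 213 are distinct squarefree integers > 1 with 32163 not a perfect square). To show equality we compute the minimal polynomial of γ. From γ = √151 + √213: γ^2 = 151 + 2√(32163) + 213 = 364 + 2√(32163), so γ^2 - 364 = 2√(32163); squaring, (γ^2 - 364)^2 = 4·32163, i.e. γ^4 - 728γ^2 + 132496 - 128652 = 0, i.e. γ^4 - 728γ^2 + 3844 = 0. So γ is a root of x^4 - 728x^2 + 3844. This polynomial is irreducible over Q: it has no rational root (each ±√151 ± √213 is irrational), and any factorization into two quadratics over Q would force √(32163) ∈ Q (pairing opposite roots) or √151, √213 ∈ Q (other pairings), all impossible. Hence [Q(γ):Q] = 4 = [Q(√151, √213):Q], so Q(γ) = Q(√151, √213).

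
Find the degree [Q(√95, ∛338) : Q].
[Q(√95, ∛338) : Q] = 6

Let L = Q(√95, ∛338). Since Q(√95) ⊂ L and [Q(√95):Q] = 2, the tower law gives 2 | [L:Q]. Likewise Q(∛338) ⊂ L with [Q(∛338):Q] = 3 (because 338 is not a perfect cube), so 3 | [L:Q]. As gcd(2,3) = 1, [L:Q] is divisible by 6. Conversely L is generated over Q by √95 and ∛338, so [L:Q] ≤ 2·3 = 6. Therefore [Q(√95, ∛338) : Q] = 6.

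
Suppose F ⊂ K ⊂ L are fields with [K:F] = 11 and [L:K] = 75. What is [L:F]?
[L:F] = 825

The tower law says that for any tower of field extensions F ⊂ K ⊂ L with finite degrees, [L:F] = [L:K] · [K:F]. Here this gives [L:F] = 75 · 11 = 825.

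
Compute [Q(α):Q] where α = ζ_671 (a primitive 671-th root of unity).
[Q(α):Q] = 600

The minimal polynomial of ζ_671 over Q is the 671-th cyclotomic polynomial Φ_671(x), which is irreducible over Q and has degree φ(671) = 600. Hence [Q(α):Q] = φ(671) = 600.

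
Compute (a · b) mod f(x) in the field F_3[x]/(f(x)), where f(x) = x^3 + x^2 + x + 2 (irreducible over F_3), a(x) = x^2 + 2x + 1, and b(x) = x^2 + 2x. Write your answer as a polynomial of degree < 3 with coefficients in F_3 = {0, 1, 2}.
a · b ≡ x^2 (mod f(x))

Multiply in F_3[x]: a(x)·b(x) = (x^2 + 2x + 1)·(x^2 + 2x) = x^4 + x^3 + 2x^2 + 2x. This has degree ≥ 3, so divide by f(x) over F_3: x^4 + x^3 + 2x^2 + 2x = (x)·(x^3 + x^2 + x + 2) + (x^2). Hence a·b ≡ x^2 (mod f). (F_3[x]/(f) is a field with 3^3 = 27 elements since f is irreducible of degree 3.)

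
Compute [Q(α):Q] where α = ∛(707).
[Q(α):Q] = 3

The minimal polynomial of α is x^3 - 707, irreducible over Q since 707 is not a perfect cube (so x^3 - 707 has no rational root). Hence [Q(α):Q] = deg(m_α) = 3.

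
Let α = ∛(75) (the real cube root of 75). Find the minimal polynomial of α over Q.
m_α(x) = x^3 - 75

α satisfies α^3 = 75, so x^3 - 75 annihilates α. By the rational root test, a rational root p/q (in lowest terms) of x^3 - 75 would satisfy p^3 = 75 q^3, forcing q = 1 and p^3 = 75; but 75 is not a perfect cube, contradiction. A monic cubic over Q with no rational root is irreducible (any nontrivial factorization would include a linear factor). Hence x^3 - 75 is the minimal polynomial of α, and in particular [Q(α):Q] = 3.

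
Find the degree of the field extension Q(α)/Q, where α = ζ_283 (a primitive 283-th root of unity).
[Q(α):Q] = 282

The minimal polynomial of ζ_283 over Q is the 283-th cyclotomic polynomial Φ_283(x), which is irreducible over Q and has degree φ(283) = 282. Hence [Q(α):Q] = φ(283) = 282.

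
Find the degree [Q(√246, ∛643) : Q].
[Q(√246, ∛643) : Q] = 6

Let L = Q(√246, ∛643). Since Q(√246) ⊂ L and [Q(√246):Q] = 2, the tower law gives 2 | [L:Q]. Likewise Q(∛643) ⊂ L with [Q(∛643):Q] = 3 (because 643 is not a perfect cube), so 3 | [L:Q]. As gcd(2,3) = 1, [L:Q] is divisible by 6. Conversely L is generated over Q by √246 and ∛643, so [L:Q] ≤ 2·3 = 6. Therefore [Q(√246, ∛643) : Q] = 6.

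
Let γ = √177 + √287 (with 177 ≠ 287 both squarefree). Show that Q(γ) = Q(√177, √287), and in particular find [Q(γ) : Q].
[Q(γ) : Q] = 4 (equivalently, Q(γ) = Q(√177, √287))

Obviously Q(γ) ⊆ Q(√177, √287), and [Q(√177, √287):Q] = 4 (since 177, 287 are distinct squarefree integers > 1 with 50799 not a perfect square). To show equality we compute the minimal polynomial of γ. From γ = √177 + √287: γ^2 = 177 + 2√(50799) + 287 = 464 + 2√(50799), so γ^2 - 464 = 2√(50799); squaring, (γ^2 - 464)^2 = 4·50799, i.e. γ^4 - 928γ^2 + 215296 - 203196 = 0, i.e. γ^4 - 928γ^2 + 12100 = 0. So γ is a root of x^4 - 928x^2 + 12100. This polynomial is irreducible over Q: it has no rational root (each ±√177 ± √287 is irrational), and any factorization into two quadratics over Q would force √(50799) ∈ Q (pairing opposite roots) or √177, √287 ∈ Q (other pairings), all impossible. Hence [Q(γ):Q] = 4 = [Q(√177, √287):Q], so Q(γ) = Q(√177, √287).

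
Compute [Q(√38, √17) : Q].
[Q(√38, √17) : Q] = 4

[Q(√38):Q] = 2 (min poly x^2 - 38, irreducible since 38 is squarefree > 1). For the top step, suppose √17 ∈ Q(√38), say √17 = c + d√38 with c, d ∈ Q. Squaring: 17 = c^2 + 38d^2 + 2cd√38. Since √38 ∉ Q this forces 2cd = 0. If d = 0 then √17 = c ∈ Q, contradicting 17 squarefree > 1. If c = 0 then 17 = 38d^2, so 38·17 = (38d)^2 is a perfect square in Q — but 38·17 = 646 is not a perfect square (since 38 and 17 are distinct squarefree integers). Contradiction. Hence √17 ∉ Q(√38), so x^2 - 17 stays irreducible over Q(√38) and [Q(√38, √17) : Q(√38)] = 2. By the tower law, [Q(√38, √17) : Q] = 2 · 2 = 4.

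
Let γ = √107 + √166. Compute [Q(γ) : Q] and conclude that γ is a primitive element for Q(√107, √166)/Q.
[Q(γ) : Q] = 4 (equivalently, Q(γ) = Q(√107, √166))

Obviously Q(γ) ⊆ Q(√107, √166), and [Q(√107, √166):Q] = 4 (since 107, 166 are distinct squarefree integers > 1 with 17762 not a perfect square). To show equality we compute the minimal polynomial of γ. From γ = √107 + √166: γ^2 = 107 + 2√(17762) + 166 = 273 + 2√(17762), so γ^2 - 273 = 2√(17762); squaring, (γ^2 - 273)^2 = 4·17762, i.e. γ^4 - 546γ^2 + 74529 - 71048 = 0, i.e. γ^4 - 546γ^2 + 3481 = 0. So γ is a root of x^4 - 546x^2 + 3481. This polynomial is irreducible over Q: it has no rational root (each ±√107 ± √166 is irrational), and any factorization into two quadratics over Q would force √(17762) ∈ Q (pairing opposite roots) or √107, √166 ∈ Q (other pairings), all impossible. Hence [Q(γ):Q] = 4 = [Q(√107, √166):Q], so Q(γ) = Q(√107, √166).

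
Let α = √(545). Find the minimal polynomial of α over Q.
m_α(x) = x^2 - 545

α satisfies α^2 - 545 = 0, so x^2 - 545 annihilates α. Since d = 545 is squarefree and ≠ 1, it is not a perfect square in Q, so x^2 - 545 has no rational root and is therefore irreducible over Q (a degree-2 polynomial over a field is irreducible iff it has no root). Hence m_α(x) = x^2 - 545.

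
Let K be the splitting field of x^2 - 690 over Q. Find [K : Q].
[K : Q] = 2

f(x) = x^2 - 690 factors as (x - √690)(x + √690). The splitting field is K = Q(√690). Since 690 is squarefree and > 1, it is not a perfect square, so x^2 - 690 is irreducible over Q and [Q(√690) : Q] = 2. Hence [K : Q] = 2.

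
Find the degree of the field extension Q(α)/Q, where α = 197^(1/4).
[Q(α):Q] = 4

α is a root of x^4 - 197. By Eisenstein's criterion at the prime p = 197 (which divides the constant term 197 but p^2 = 38809 does not, since 197 is squarefree), x^4 - 197 is irreducible over Q. Hence [Q(α):Q] = 4.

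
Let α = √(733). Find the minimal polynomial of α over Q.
m_α(x) = x^2 - 733

α satisfies α^2 - 733 = 0, so x^2 - 733 annihilates α. Since d = 733 is squarefree and ≠ 1, it is not a perfect square in Q, so x^2 - 733 has no rational root and is therefore irreducible over Q (a degree-2 polynomial over a field is irreducible iff it has no root). Hence m_α(x) = x^2 - 733.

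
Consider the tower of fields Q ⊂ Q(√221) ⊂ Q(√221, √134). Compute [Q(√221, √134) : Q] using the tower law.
[Q(√221, √134) : Q] = 4

[Q(√221):Q] = 2 (min poly x^2 - 221, irreducible since 221 is squarefree > 1). For the top step, suppose √134 ∈ Q(√221), say √134 = c + d√221 with c, d ∈ Q. Squaring: 134 = c^2 + 221d^2 + 2cd√221. Since √221 ∉ Q this forces 2cd = 0. If d = 0 then √134 = c ∈ Q, contradicting 134 squarefree > 1. If c = 0 then 134 = 221d^2, so 221·134 = (221d)^2 is a perfect square in Q — but 221·134 = 29614 is not a perfect square (since 221 and 134 are distinct squarefree integers). Contradiction. Hence √134 ∉ Q(√221), so x^2 - 134 stays irreducible over Q(√221) and [Q(√221, √134) : Q(√221)] = 2. By the tower law, [Q(√221, √134) : Q] = 2 · 2 = 4.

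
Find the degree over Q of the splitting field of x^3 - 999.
[K : Q] = 6

The roots of x^3 - 999 are ∛999, ω∛999, ω^2∛999 where ω = e^(2πi/3) is a primitive cube root of unity, so K = Q(∛999, ω). Now [Q(∛999):Q] = 3 (since 999 is not a perfect cube, x^3 - 999 is irreducible) and [Q(ω):Q] = 2. Both 2 and 3 divide [K:Q], and [K:Q] ≤ 3·2 = 6, so [K:Q] = 6. (Equivalently: Q(∛999) ⊂ R but ω ∉ R, so [K : Q(∛999)] = 2.)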